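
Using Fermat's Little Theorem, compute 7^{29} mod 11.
8

By Fermat's Little Theorem, a^(p-1) ≡ 1 (mod p) for prime p and gcd(a, p) = 1
Here p = 11, so 7^10 ≡ 1 (mod 11)
We can reduce the exponent: 29 mod 10 = 9
So 7^29 ≡ 7^9 (mod 11)
Computing: 7^9 mod 11 = 8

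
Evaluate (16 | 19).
(16/19) = 16^{9} mod 19 = 1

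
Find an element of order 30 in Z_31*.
3 has order 30 mod 31 since 3^{30} ≡ 1 (mod 31) and no smaller power works.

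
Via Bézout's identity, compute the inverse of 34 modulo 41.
Extended GCD: 34(-6) + 41(5) = 1. So 34^(-1) ≡ 35 ≡ 35 (mod 41). Verify: 34 × 35 = 1190 ≡ 1 (mod 41)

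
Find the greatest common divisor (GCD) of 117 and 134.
1

Using the Euclidean algorithm:
117 = 0 × 134 + 117
134 = 1 × 117 + 17
117 = 6 × 17 + 15
17 = 1 × 15 + 2
15 = 7 × 2 + 1
2 = 2 × 1 + 0

GCD(117, 134) = 1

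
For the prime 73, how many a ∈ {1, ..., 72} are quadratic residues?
For prime 73, there are (p-1)/2 = (73-1)/2 = 36 quadratic residues (excluding 0).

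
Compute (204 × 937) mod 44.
12

(204 × 937) = 191148
191148 mod 44 = 12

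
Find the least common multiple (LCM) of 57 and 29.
1653

First find GCD(57, 29) using the Euclidean algorithm:
57 = 1 × 29 + 28
29 = 1 × 28 + 1
28 = 28 × 1 + 0
GCD(57, 29) = 1

LCM formula: LCM(a, b) = (a × b) / GCD(a, b)
LCM(57, 29) = (57 × 29) / 1
LCM(57, 29) = 1653 / 1
LCM(57, 29) = 1653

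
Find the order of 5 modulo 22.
Powers of 5 mod 22: 5^1≡5, 5^2≡3, 5^3≡15, 5^4≡9, 5^5≡1. Order = 5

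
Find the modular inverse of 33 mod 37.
33^(-1) ≡ 9 (mod 37). Verification: 33 × 9 = 297 ≡ 1 (mod 37)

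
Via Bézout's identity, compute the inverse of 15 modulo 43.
Extended GCD: 15(-20) + 43(7) = 1. So 15^(-1) ≡ 23 ≡ 23 (mod 43). Verify: 15 × 23 = 345 ≡ 1 (mod 43)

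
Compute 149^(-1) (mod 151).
149^(-1) ≡ 75 (mod 151). Verification: 149 × 75 = 11175 ≡ 1 (mod 151)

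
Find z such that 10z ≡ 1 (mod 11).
10^(-1) ≡ 10 (mod 11). Verification: 10 × 10 = 100 ≡ 1 (mod 11)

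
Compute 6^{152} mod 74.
38

Using successive squaring:
Binary expansion of 152: 10011000
Powers of 6 mod 74 (each is the square of the previous):
  6^1 ≡ 6 (mod 74)
  6^2 ≡ 6² = 36 ≡ 36 (mod 74)
  6^4 ≡ 36² = 1296 ≡ 38 (mod 74)
  6^8 ≡ 38² = 1444 ≡ 38 (mod 74)
  6^16 ≡ 38² = 1444 ≡ 38 (mod 74)
  6^32 ≡ 38² = 1444 ≡ 38 (mod 74)
  6^64 ≡ 38² = 1444 ≡ 38 (mod 74)
  6^128 ≡ 38² = 1444 ≡ 38 (mod 74)
152 = 128 + 16 + 8, so 6^152 = 6^128 × 6^16 × 6^8 ≡ 38 × 38 × 38 (mod 74)
Multiplying step by step:
  38 × 38 = 1444 ≡ 38 (mod 74)
  38 × 38 = 1444 ≡ 38 (mod 74)
Result: 6^152 ≡ 38 (mod 74)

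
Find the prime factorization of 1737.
3^2 × 193

Divide by primes starting from smallest:
1737 ÷ 3 = 579
579 ÷ 3 = 193
193 ÷ 193 = 1

1737 = 3^2 × 193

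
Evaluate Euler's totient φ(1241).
1152

Prime factorization: 1241 = 17 × 73
Using the formula φ(n) = n × Π(1 - 1/p) for each prime factor p:
φ(1241) = 1241 × (1 - 1/17) × (1 - 1/73)
φ(1241) = 1152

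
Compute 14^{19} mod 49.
0

Using successive squaring:
Binary expansion of 19: 10011
Powers of 14 mod 49 (each is the square of the previous):
  14^1 ≡ 14 (mod 49)
  14^2 ≡ 14² = 196 ≡ 0 (mod 49)
  14^4 ≡ 0² = 0 ≡ 0 (mod 49)
  14^8 ≡ 0² = 0 ≡ 0 (mod 49)
  14^16 ≡ 0² = 0 ≡ 0 (mod 49)
19 = 16 + 2 + 1, so 14^19 = 14^16 × 14^2 × 14^1 ≡ 0 × 0 × 14 (mod 49)
Multiplying step by step:
  0 × 0 = 0 ≡ 0 (mod 49)
  0 × 14 = 0 ≡ 0 (mod 49)
Result: 14^19 ≡ 0 (mod 49)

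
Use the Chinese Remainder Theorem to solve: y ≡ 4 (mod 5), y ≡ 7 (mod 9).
M = 5 × 9 = 45. M₁ = 9, y₁ ≡ 4 (mod 5). M₂ = 5, y₂ ≡ 2 (mod 9). y = 4×9×4 + 7×5×2 ≡ 34 (mod 45)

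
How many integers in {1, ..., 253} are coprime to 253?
220

Prime factorization: 253 = 11 × 23
Using the formula φ(n) = n × Π(1 - 1/p) for each prime factor p:
φ(253) = 253 × (1 - 1/11) × (1 - 1/23)
φ(253) = 220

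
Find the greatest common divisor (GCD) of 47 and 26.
1

Using the Euclidean algorithm:
47 = 1 × 26 + 21
26 = 1 × 21 + 5
21 = 4 × 5 + 1
5 = 5 × 1 + 0

GCD(47, 26) = 1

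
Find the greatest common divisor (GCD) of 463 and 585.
1

Using the Euclidean algorithm:
463 = 0 × 585 + 463
585 = 1 × 463 + 122
463 = 3 × 122 + 97
122 = 1 × 97 + 25
97 = 3 × 25 + 22
25 = 1 × 22 + 3
22 = 7 × 3 + 1
3 = 3 × 1 + 0

GCD(463, 585) = 1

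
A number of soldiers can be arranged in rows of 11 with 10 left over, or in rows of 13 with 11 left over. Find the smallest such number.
M = 11 × 13 = 143. M₁ = 13, y₁ ≡ 6 (mod 11). M₂ = 11, y₂ ≡ 6 (mod 13). z = 10×13×6 + 11×11×6 ≡ 76 (mod 143). The smallest positive such number is 76.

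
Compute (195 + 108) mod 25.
3

(195 + 108) = 303
303 mod 25 = 3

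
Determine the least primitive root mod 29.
p - 1 = 28 has prime divisors 2, 7. h is a primitive root mod 29 iff h^(28/q) ≢ 1 (mod 29) for each such q.
h = 2: 2^14 ≡ 28, 2^4 ≡ 16 (mod 29); none is 1, so 2 has order 28 and is a primitive root.
The smallest primitive root mod 29 is g = 2.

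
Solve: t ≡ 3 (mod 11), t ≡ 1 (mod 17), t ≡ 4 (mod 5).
M = 11 × 17 × 5 = 935. M₁ = 85, y₁ ≡ 7 (mod 11). M₂ = 55, y₂ ≡ 13 (mod 17). M₃ = 187, y₃ ≡ 3 (mod 5). t = 3×85×7 + 1×55×13 + 4×187×3 ≡ 69 (mod 935)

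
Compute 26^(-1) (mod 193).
26^(-1) ≡ 52 (mod 193). Verification: 26 × 52 = 1352 ≡ 1 (mod 193)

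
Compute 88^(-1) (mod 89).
88^(-1) ≡ 88 (mod 89). Verification: 88 × 88 = 7744 ≡ 1 (mod 89)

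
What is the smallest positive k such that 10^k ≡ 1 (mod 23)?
Powers of 10 mod 23: 10^1≡10, 10^2≡8, 10^3≡11, 10^4≡18, 10^5≡19, 10^6≡6, 10^7≡14, 10^8≡2, 10^9≡20, 10^10≡16, 10^11≡22, 10^12≡13, 10^13≡15, 10^14≡12, 10^15≡5, 10^16≡4, 10^17≡17, 10^18≡9, 10^19≡21, 10^20≡3, 10^21≡7, 10^22≡1. Order = 22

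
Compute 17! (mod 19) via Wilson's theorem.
(18)! = (17)! × (18) ≡ -1 (mod 19). So (17)! ≡ -1 × (18)^(-1) ≡ (-1)×(-1) = 1 (mod 19)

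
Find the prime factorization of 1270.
2 × 5 × 127

Divide by primes starting from smallest:
1270 ÷ 2 = 635
635 ÷ 5 = 127
127 ÷ 127 = 1

1270 = 2 × 5 × 127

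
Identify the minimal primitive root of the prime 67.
p - 1 = 66 has prime divisors 2, 3, 11. h is a primitive root mod 67 iff h^(66/q) ≢ 1 (mod 67) for each such q.
h = 2: 2^33 ≡ 66, 2^22 ≡ 37, 2^6 ≡ 64 (mod 67); none is 1, so 2 has order 66 and is a primitive root.
The smallest primitive root mod 67 is g = 2.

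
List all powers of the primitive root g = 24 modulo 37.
g^1, g^2, ..., g^{36} mod 37: {24, 21, 23, 34, 2, 11, 5, 9, 31, 4, 22, 10, 18, 25, 8, 7, 20, 36, 13, 16, 14, 3, 35, 26, 32, 28, 6, 33, 15, 27, 19, 12, 29, 30, 17, 1}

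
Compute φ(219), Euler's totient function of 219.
144

Prime factorization: 219 = 3 × 73
Using the formula φ(n) = n × Π(1 - 1/p) for each prime factor p:
φ(219) = 219 × (1 - 1/3) × (1 - 1/73)
φ(219) = 144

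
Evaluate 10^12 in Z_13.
Using Fermat: 10^{12} ≡ 1 (mod 13). 12 ≡ 0 (mod 12). So 10^{12} ≡ 10^{0} ≡ 1 (mod 13)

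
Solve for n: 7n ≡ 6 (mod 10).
8

Since gcd(7, 10) = 1 divides 6, a solution exists.
Multiply both sides by the inverse of 7 mod 10:
  7^(-1) mod 10 = 3
  x ≡ 3 × 6 ≡ 18 ≡ 8 (mod 10)
Verification: 7 × 8 = 56 = 5 × 10 + 6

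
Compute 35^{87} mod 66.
29

Using successive squaring:
Binary expansion of 87: 1010111
Powers of 35 mod 66 (each is the square of the previous):
  35^1 ≡ 35 (mod 66)
  35^2 ≡ 35² = 1225 ≡ 37 (mod 66)
  35^4 ≡ 37² = 1369 ≡ 49 (mod 66)
  35^8 ≡ 49² = 2401 ≡ 25 (mod 66)
  35^16 ≡ 25² = 625 ≡ 31 (mod 66)
  35^32 ≡ 31² = 961 ≡ 37 (mod 66)
  35^64 ≡ 37² = 1369 ≡ 49 (mod 66)
87 = 64 + 16 + 4 + 2 + 1, so 35^87 = 35^64 × 35^16 × 35^4 × 35^2 × 35^1 ≡ 49 × 31 × 49 × 37 × 35 (mod 66)
Multiplying step by step:
  49 × 31 = 1519 ≡ 1 (mod 66)
  1 × 49 = 49 ≡ 49 (mod 66)
  49 × 37 = 1813 ≡ 31 (mod 66)
  31 × 35 = 1085 ≡ 29 (mod 66)
Result: 35^87 ≡ 29 (mod 66)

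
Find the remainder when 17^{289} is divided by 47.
By Fermat: 17^{46} ≡ 1 (mod 47). 289 = 6×46 + 13. So 17^{289} ≡ 17^{13} ≡ 42 (mod 47)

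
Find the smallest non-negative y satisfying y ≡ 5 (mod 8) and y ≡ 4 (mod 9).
M = 8 × 9 = 72. M₁ = 9, y₁ ≡ 1 (mod 8). M₂ = 8, y₂ ≡ 8 (mod 9). y = 5×9×1 + 4×8×8 ≡ 13 (mod 72)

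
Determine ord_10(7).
Powers of 7 mod 10: 7^1≡7, 7^2≡9, 7^3≡3, 7^4≡1. Order = 4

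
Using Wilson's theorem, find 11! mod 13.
(12)! = (11)! × (12) ≡ -1 (mod 13). So (11)! ≡ -1 × (12)^(-1) ≡ (-1)×(-1) = 1 (mod 13)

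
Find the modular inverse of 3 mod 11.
3^(-1) ≡ 4 (mod 11). Verification: 3 × 4 = 12 ≡ 1 (mod 11)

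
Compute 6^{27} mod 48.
0

Using successive squaring:
Binary expansion of 27: 11011
Powers of 6 mod 48 (each is the square of the previous):
  6^1 ≡ 6 (mod 48)
  6^2 ≡ 6² = 36 ≡ 36 (mod 48)
  6^4 ≡ 36² = 1296 ≡ 0 (mod 48)
  6^8 ≡ 0² = 0 ≡ 0 (mod 48)
  6^16 ≡ 0² = 0 ≡ 0 (mod 48)
27 = 16 + 8 + 2 + 1, so 6^27 = 6^16 × 6^8 × 6^2 × 6^1 ≡ 0 × 0 × 36 × 6 (mod 48)
Multiplying step by step:
  0 × 0 = 0 ≡ 0 (mod 48)
  0 × 36 = 0 ≡ 0 (mod 48)
  0 × 6 = 0 ≡ 0 (mod 48)
Result: 6^27 ≡ 0 (mod 48)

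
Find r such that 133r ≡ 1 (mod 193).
133^(-1) ≡ 119 (mod 193). Verification: 133 × 119 = 15827 ≡ 1 (mod 193)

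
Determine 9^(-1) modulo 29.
9^(-1) ≡ 13 (mod 29). Verification: 9 × 13 = 117 ≡ 1 (mod 29)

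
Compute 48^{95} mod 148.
64

Using successive squaring:
Binary expansion of 95: 1011111
Powers of 48 mod 148 (each is the square of the previous):
  48^1 ≡ 48 (mod 148)
  48^2 ≡ 48² = 2304 ≡ 84 (mod 148)
  48^4 ≡ 84² = 7056 ≡ 100 (mod 148)
  48^8 ≡ 100² = 10000 ≡ 84 (mod 148)
  48^16 ≡ 84² = 7056 ≡ 100 (mod 148)
  48^32 ≡ 100² = 10000 ≡ 84 (mod 148)
  48^64 ≡ 84² = 7056 ≡ 100 (mod 148)
95 = 64 + 16 + 8 + 4 + 2 + 1, so 48^95 = 48^64 × 48^16 × 48^8 × 48^4 × 48^2 × 48^1 ≡ 100 × 100 × 84 × 100 × 84 × 48 (mod 148)
Multiplying step by step:
  100 × 100 = 10000 ≡ 84 (mod 148)
  84 × 84 = 7056 ≡ 100 (mod 148)
  100 × 100 = 10000 ≡ 84 (mod 148)
  84 × 84 = 7056 ≡ 100 (mod 148)
  100 × 48 = 4800 ≡ 64 (mod 148)
Result: 48^95 ≡ 64 (mod 148)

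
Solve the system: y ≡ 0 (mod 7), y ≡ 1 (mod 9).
M = 7 × 9 = 63. M₁ = 9, y₁ ≡ 4 (mod 7). M₂ = 7, y₂ ≡ 4 (mod 9). y = 0×9×4 + 1×7×4 ≡ 28 (mod 63)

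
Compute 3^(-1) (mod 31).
21

Using Extended Euclidean Algorithm:
gcd(3, 31) = 1
Bezout coefficients: 3 × -10 + 31 × 1 = 1
So 3 × -10 ≡ 1 (mod 31)
The inverse is -10 mod 31 = 21
Verification: 3 × 21 = 63 = 2 × 31 + 1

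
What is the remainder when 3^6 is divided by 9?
6 = 4 + 2 (binary 110). Repeated squaring mod 9: 3^1 ≡ 3; 3^2 ≡ 3² = 9 ≡ 0; 3^4 ≡ 0² = 0 ≡ 0. Multiply: 3^6 = 3^4 × 3^2 ≡ 0 × 0 (mod 9): 0 × 0 = 0 ≡ 0. So 3^6 ≡ 0 (mod 9).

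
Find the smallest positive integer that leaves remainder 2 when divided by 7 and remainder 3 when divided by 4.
M = 7 × 4 = 28. M₁ = 4, y₁ ≡ 2 (mod 7). M₂ = 7, y₂ ≡ 3 (mod 4). m = 2×4×2 + 3×7×3 ≡ 23 (mod 28). The smallest positive such number is 23.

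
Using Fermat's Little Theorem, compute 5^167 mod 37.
By Fermat: 5^{36} ≡ 1 (mod 37). 167 = 4×36 + 23. So 5^{167} ≡ 5^{23} ≡ 20 (mod 37)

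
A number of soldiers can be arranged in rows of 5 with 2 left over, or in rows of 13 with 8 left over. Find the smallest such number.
M = 5 × 13 = 65. M₁ = 13, y₁ ≡ 2 (mod 5). M₂ = 5, y₂ ≡ 8 (mod 13). z = 2×13×2 + 8×5×8 ≡ 47 (mod 65). The smallest positive such number is 47.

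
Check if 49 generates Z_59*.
p - 1 = 58 has prime divisors 2, 29. Check 49^(58/q) mod 59 for each: 49^(58/2) = 49^29 ≡ 1, 49^(58/29) = 49^2 ≡ 41 (mod 59). Since 49^29 ≡ 1 (mod 59), the order of 49 divides 29 (in fact the order is 29) ≠ 58, so it is not a primitive root.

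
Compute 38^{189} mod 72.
8

Using successive squaring:
Binary expansion of 189: 10111101
Powers of 38 mod 72 (each is the square of the previous):
  38^1 ≡ 38 (mod 72)
  38^2 ≡ 38² = 1444 ≡ 4 (mod 72)
  38^4 ≡ 4² = 16 ≡ 16 (mod 72)
  38^8 ≡ 16² = 256 ≡ 40 (mod 72)
  38^16 ≡ 40² = 1600 ≡ 16 (mod 72)
  38^32 ≡ 16² = 256 ≡ 40 (mod 72)
  38^64 ≡ 40² = 1600 ≡ 16 (mod 72)
  38^128 ≡ 16² = 256 ≡ 40 (mod 72)
189 = 128 + 32 + 16 + 8 + 4 + 1, so 38^189 = 38^128 × 38^32 × 38^16 × 38^8 × 38^4 × 38^1 ≡ 40 × 40 × 16 × 40 × 16 × 38 (mod 72)
Multiplying step by step:
  40 × 40 = 1600 ≡ 16 (mod 72)
  16 × 16 = 256 ≡ 40 (mod 72)
  40 × 40 = 1600 ≡ 16 (mod 72)
  16 × 16 = 256 ≡ 40 (mod 72)
  40 × 38 = 1520 ≡ 8 (mod 72)
Result: 38^189 ≡ 8 (mod 72)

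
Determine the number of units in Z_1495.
1056

Prime factorization: 1495 = 5 × 13 × 23
Using the formula φ(n) = n × Π(1 - 1/p) for each prime factor p:
φ(1495) = 1495 × (1 - 1/5) × (1 - 1/13) × (1 - 1/23)
φ(1495) = 1056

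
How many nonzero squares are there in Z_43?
For prime 43, there are (p-1)/2 = (43-1)/2 = 21 quadratic residues (excluding 0).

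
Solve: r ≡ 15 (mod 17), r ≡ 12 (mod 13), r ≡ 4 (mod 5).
M = 17 × 13 × 5 = 1105. M₁ = 65, y₁ ≡ 11 (mod 17). M₂ = 85, y₂ ≡ 2 (mod 13). M₃ = 221, y₃ ≡ 1 (mod 5). r = 15×65×11 + 12×85×2 + 4×221×1 ≡ 389 (mod 1105)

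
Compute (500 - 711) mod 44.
9

(500 - 711) = -211
-211 mod 44 = 9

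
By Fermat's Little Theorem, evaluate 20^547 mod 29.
By Fermat: 20^{28} ≡ 1 (mod 29). 547 ≡ 15 (mod 28). So 20^{547} ≡ 20^{15} ≡ 20 (mod 29)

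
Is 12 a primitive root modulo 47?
No

To verify, check if 12^(46/q) ≢ 1 (mod 47) for each prime divisor q of 46
Divisors of 46 = 46: [1, 2, 23, 46]
  12^(46/2) = 12^23 ≡ 1 (mod 47)
  12^(46/23) = 12^2 ≡ 3 (mod 47)
Conclusion: 12 is not a primitive root modulo 47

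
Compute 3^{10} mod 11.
1

Using successive squaring:
Binary expansion of 10: 1010
Powers of 3 mod 11 (each is the square of the previous):
  3^1 ≡ 3 (mod 11)
  3^2 ≡ 3² = 9 ≡ 9 (mod 11)
  3^4 ≡ 9² = 81 ≡ 4 (mod 11)
  3^8 ≡ 4² = 16 ≡ 5 (mod 11)
10 = 8 + 2, so 3^10 = 3^8 × 3^2 ≡ 5 × 9 (mod 11)
Multiplying step by step:
  5 × 9 = 45 ≡ 1 (mod 11)
Result: 3^10 ≡ 1 (mod 11)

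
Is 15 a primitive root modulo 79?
p - 1 = 78 has prime divisors 2, 3, 13. Check 15^(78/q) mod 79 for each: 15^(78/2) = 15^39 ≡ 78, 15^(78/3) = 15^26 ≡ 1, 15^(78/13) = 15^6 ≡ 10 (mod 79). Since 15^26 ≡ 1 (mod 79), the order of 15 divides 26 (in fact the order is 26) ≠ 78, so it is not a primitive root.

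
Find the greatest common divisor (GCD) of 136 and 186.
2

Using the Euclidean algorithm:
136 = 0 × 186 + 136
186 = 1 × 136 + 50
136 = 2 × 50 + 36
50 = 1 × 36 + 14
36 = 2 × 14 + 8
14 = 1 × 8 + 6
8 = 1 × 6 + 2
6 = 3 × 2 + 0

GCD(136, 186) = 2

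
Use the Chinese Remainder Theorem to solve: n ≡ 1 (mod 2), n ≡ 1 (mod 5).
1

Using the Chinese Remainder Theorem:
M = product of moduli = 10
For equation 1: M_1 = 5, 5 ≡ 1 (mod 2), inverse of 5 mod 2 is 1 (check: 1 × 1 = 1 ≡ 1 (mod 2))
For equation 2: M_2 = 2, 2 ≡ 2 (mod 5), inverse of 2 mod 5 is 3 (check: 2 × 3 = 6 ≡ 1 (mod 5))
Combine: n ≡ Σ r_i×M_i×(M_i⁻¹ mod m_i) = 1×5×1 + 1×2×3 = 5 + 6 = 11
11 mod 10 = 1
n ≡ 1 (mod 10)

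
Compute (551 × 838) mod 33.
2

(551 × 838) = 461738
461738 mod 33 = 2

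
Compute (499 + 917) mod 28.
16

(499 + 917) = 1416
1416 mod 28 = 16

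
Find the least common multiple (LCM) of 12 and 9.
36

First find GCD(12, 9) using the Euclidean algorithm:
12 = 1 × 9 + 3
9 = 3 × 3 + 0
GCD(12, 9) = 3

LCM formula: LCM(a, b) = (a × b) / GCD(a, b)
LCM(12, 9) = (12 × 9) / 3
LCM(12, 9) = 108 / 3
LCM(12, 9) = 36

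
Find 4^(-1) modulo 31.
8

Using Extended Euclidean Algorithm:
gcd(4, 31) = 1
Bezout coefficients: 4 × 8 + 31 × -1 = 1
So 4 × 8 ≡ 1 (mod 31)
The inverse is 8 mod 31 = 8
Verification: 4 × 8 = 32 = 1 × 31 + 1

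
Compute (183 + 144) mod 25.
2

(183 + 144) = 327
327 mod 25 = 2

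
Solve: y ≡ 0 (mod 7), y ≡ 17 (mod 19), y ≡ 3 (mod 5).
M = 7 × 19 × 5 = 665. M₁ = 95, y₁ ≡ 2 (mod 7). M₂ = 35, y₂ ≡ 6 (mod 19). M₃ = 133, y₃ ≡ 2 (mod 5). y = 0×95×2 + 17×35×6 + 3×133×2 ≡ 378 (mod 665)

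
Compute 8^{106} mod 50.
44

Using successive squaring:
Binary expansion of 106: 1101010
Powers of 8 mod 50 (each is the square of the previous):
  8^1 ≡ 8 (mod 50)
  8^2 ≡ 8² = 64 ≡ 14 (mod 50)
  8^4 ≡ 14² = 196 ≡ 46 (mod 50)
  8^8 ≡ 46² = 2116 ≡ 16 (mod 50)
  8^16 ≡ 16² = 256 ≡ 6 (mod 50)
  8^32 ≡ 6² = 36 ≡ 36 (mod 50)
  8^64 ≡ 36² = 1296 ≡ 46 (mod 50)
106 = 64 + 32 + 8 + 2, so 8^106 = 8^64 × 8^32 × 8^8 × 8^2 ≡ 46 × 36 × 16 × 14 (mod 50)
Multiplying step by step:
  46 × 36 = 1656 ≡ 6 (mod 50)
  6 × 16 = 96 ≡ 46 (mod 50)
  46 × 14 = 644 ≡ 44 (mod 50)
Result: 8^106 ≡ 44 (mod 50)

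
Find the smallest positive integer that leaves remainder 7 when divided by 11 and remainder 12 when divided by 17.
M = 11 × 17 = 187. M₁ = 17, y₁ ≡ 2 (mod 11). M₂ = 11, y₂ ≡ 14 (mod 17). y = 7×17×2 + 12×11×14 ≡ 29 (mod 187). The smallest positive such number is 29.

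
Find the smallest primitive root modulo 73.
5

A primitive root g modulo p has order p-1 = 72
Prime divisors of 72: [2, 3]
g is a primitive root iff g^(72/q) ≢ 1 (mod 73) for each prime divisor q
Testing small values:
  g = 2: 2^36 ≡ 1, 2^24 ≡ 64 (mod 73) → 2^36 ≡ 1, not primitive root
  g = 3: 3^36 ≡ 1, 3^24 ≡ 1 (mod 73) → 3^36 ≡ 1, not primitive root
  g = 4: 4^36 ≡ 1, 4^24 ≡ 8 (mod 73) → 4^36 ≡ 1, not primitive root
  g = 5: 5^36 ≡ 72, 5^24 ≡ 8 (mod 73) → none is 1, primitive root!
The smallest primitive root is 5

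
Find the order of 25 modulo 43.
Powers of 25 mod 43: 25^1≡25, 25^2≡23, 25^3≡16, 25^4≡13, 25^5≡24, 25^6≡41, 25^7≡36, 25^8≡40, 25^9≡11, 25^10≡17, 25^11≡38, 25^12≡4, 25^13≡14, 25^14≡6, 25^15≡21, 25^16≡9, 25^17≡10, 25^18≡35, 25^19≡15, 25^20≡31, 25^21≡1. Order = 21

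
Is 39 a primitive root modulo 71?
No

To verify, check if 39^(70/q) ≢ 1 (mod 71) for each prime divisor q of 70
Divisors of 70 = 70: [1, 2, 5, 7, 10, 14, 35, 70]
  39^(70/2) = 39^35 ≡ 70 (mod 71)
  39^(70/5) = 39^14 ≡ 1 (mod 71)
  39^(70/7) = 39^10 ≡ 37 (mod 71)
Conclusion: 39 is not a primitive root modulo 71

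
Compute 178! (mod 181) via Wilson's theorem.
(180)! = (178)! × (179) × (180) ≡ -1 (mod 181). So (178)! ≡ -1 × [(180)(179)]^(-1) ≡ 90 (mod 181)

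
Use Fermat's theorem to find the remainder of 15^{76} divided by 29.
24

By Fermat's Little Theorem, a^(p-1) ≡ 1 (mod p) for prime p and gcd(a, p) = 1
Here p = 29, so 15^28 ≡ 1 (mod 29)
We can reduce the exponent: 76 mod 28 = 20
So 15^76 ≡ 15^20 (mod 29)
Computing: 15^20 mod 29 = 24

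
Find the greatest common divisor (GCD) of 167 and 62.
1

Using the Euclidean algorithm:
167 = 2 × 62 + 43
62 = 1 × 43 + 19
43 = 2 × 19 + 5
19 = 3 × 5 + 4
5 = 1 × 4 + 1
4 = 4 × 1 + 0

GCD(167, 62) = 1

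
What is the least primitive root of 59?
2

A primitive root g modulo p has order p-1 = 58
Prime divisors of 58: [2, 29]
g is a primitive root iff g^(58/q) ≢ 1 (mod 59) for each prime divisor q
Testing small values:
  g = 2: 2^29 ≡ 58, 2^2 ≡ 4 (mod 59) → none is 1, primitive root!
The smallest primitive root is 2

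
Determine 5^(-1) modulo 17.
5^(-1) ≡ 7 (mod 17). Verification: 5 × 7 = 35 ≡ 1 (mod 17)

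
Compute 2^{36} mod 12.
4

Using successive squaring:
Binary expansion of 36: 100100
Powers of 2 mod 12 (each is the square of the previous):
  2^1 ≡ 2 (mod 12)
  2^2 ≡ 2² = 4 ≡ 4 (mod 12)
  2^4 ≡ 4² = 16 ≡ 4 (mod 12)
  2^8 ≡ 4² = 16 ≡ 4 (mod 12)
  2^16 ≡ 4² = 16 ≡ 4 (mod 12)
  2^32 ≡ 4² = 16 ≡ 4 (mod 12)
36 = 32 + 4, so 2^36 = 2^32 × 2^4 ≡ 4 × 4 (mod 12)
Multiplying step by step:
  4 × 4 = 16 ≡ 4 (mod 12)
Result: 2^36 ≡ 4 (mod 12)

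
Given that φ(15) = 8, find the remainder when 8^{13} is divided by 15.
By Euler: 8^{8} ≡ 1 (mod 15) since gcd(8, 15) = 1. 13 = 1×8 + 5. So 8^{13} ≡ 8^{5} ≡ 8 (mod 15)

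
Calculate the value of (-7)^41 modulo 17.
Using Fermat: (-7)^{16} ≡ 1 (mod 17). 41 ≡ 9 (mod 16). So (-7)^{41} ≡ (-7)^{9} ≡ 7 (mod 17)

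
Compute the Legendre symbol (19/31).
(19/31) = 19^{15} mod 31 = 1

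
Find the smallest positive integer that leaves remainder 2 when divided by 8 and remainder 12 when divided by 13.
M = 8 × 13 = 104. M₁ = 13, y₁ ≡ 5 (mod 8). M₂ = 8, y₂ ≡ 5 (mod 13). k = 2×13×5 + 12×8×5 ≡ 90 (mod 104). The smallest positive such number is 90.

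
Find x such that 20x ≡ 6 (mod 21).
15

Since gcd(20, 21) = 1 divides 6, a solution exists.
Multiply both sides by the inverse of 20 mod 21:
  20^(-1) mod 21 = 20
  x ≡ 20 × 6 ≡ 120 ≡ 15 (mod 21)
Verification: 20 × 15 = 300 = 14 × 21 + 6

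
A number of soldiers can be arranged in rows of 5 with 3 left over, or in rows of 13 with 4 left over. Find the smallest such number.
M = 5 × 13 = 65. M₁ = 13, y₁ ≡ 2 (mod 5). M₂ = 5, y₂ ≡ 8 (mod 13). t = 3×13×2 + 4×5×8 ≡ 43 (mod 65). The smallest positive such number is 43.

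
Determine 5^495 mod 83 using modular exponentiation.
Using Fermat: 5^{82} ≡ 1 (mod 83). 495 ≡ 3 (mod 82). So 5^{495} ≡ 5^{3} ≡ 42 (mod 83)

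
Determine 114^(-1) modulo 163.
114^(-1) ≡ 153 (mod 163). Verification: 114 × 153 = 17442 ≡ 1 (mod 163)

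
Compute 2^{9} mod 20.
12

Using successive squaring:
Binary expansion of 9: 1001
Powers of 2 mod 20 (each is the square of the previous):
  2^1 ≡ 2 (mod 20)
  2^2 ≡ 2² = 4 ≡ 4 (mod 20)
  2^4 ≡ 4² = 16 ≡ 16 (mod 20)
  2^8 ≡ 16² = 256 ≡ 16 (mod 20)
9 = 8 + 1, so 2^9 = 2^8 × 2^1 ≡ 16 × 2 (mod 20)
Multiplying step by step:
  16 × 2 = 32 ≡ 12 (mod 20)
Result: 2^9 ≡ 12 (mod 20)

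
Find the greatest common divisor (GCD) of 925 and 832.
1

Using the Euclidean algorithm:
925 = 1 × 832 + 93
832 = 8 × 93 + 88
93 = 1 × 88 + 5
88 = 17 × 5 + 3
5 = 1 × 3 + 2
3 = 1 × 2 + 1
2 = 2 × 1 + 0

GCD(925, 832) = 1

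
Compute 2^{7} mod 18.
2

Using successive squaring:
Binary expansion of 7: 111
Powers of 2 mod 18 (each is the square of the previous):
  2^1 ≡ 2 (mod 18)
  2^2 ≡ 2² = 4 ≡ 4 (mod 18)
  2^4 ≡ 4² = 16 ≡ 16 (mod 18)
7 = 4 + 2 + 1, so 2^7 = 2^4 × 2^2 × 2^1 ≡ 16 × 4 × 2 (mod 18)
Multiplying step by step:
  16 × 4 = 64 ≡ 10 (mod 18)
  10 × 2 = 20 ≡ 2 (mod 18)
Result: 2^7 ≡ 2 (mod 18)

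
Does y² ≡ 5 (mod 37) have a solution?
By Euler's criterion: 5^{18} ≡ 36 (mod 37). Since this equals -1 (≡ 36), 5 is not a QR.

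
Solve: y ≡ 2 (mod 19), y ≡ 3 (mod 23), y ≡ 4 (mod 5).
M = 19 × 23 × 5 = 2185. M₁ = 115, y₁ ≡ 1 (mod 19). M₂ = 95, y₂ ≡ 8 (mod 23). M₃ = 437, y₃ ≡ 3 (mod 5). y = 2×115×1 + 3×95×8 + 4×437×3 ≡ 1199 (mod 2185)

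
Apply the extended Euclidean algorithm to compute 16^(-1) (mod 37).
Extended GCD: 16(7) + 37(-3) = 1. So 16^(-1) ≡ 7 ≡ 7 (mod 37). Verify: 16 × 7 = 112 ≡ 1 (mod 37)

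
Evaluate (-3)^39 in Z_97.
Using repeated squaring. (-3) ≡ 94 (mod 97). 39 = 32 + 4 + 2 + 1 (binary 100111). Repeated squaring mod 97: 94^1 ≡ 94; 94^2 ≡ 94² = 8836 ≡ 9; 94^4 ≡ 9² = 81 ≡ 81; 94^8 ≡ 81² = 6561 ≡ 62; 94^16 ≡ 62² = 3844 ≡ 61; 94^32 ≡ 61² = 3721 ≡ 35. Multiply: (-3)^39 ≡ 94^32 × 94^4 × 94^2 × 94^1 ≡ 35 × 81 × 9 × 94 (mod 97): 35 × 81 = 2835 ≡ 22; 22 × 9 = 198 ≡ 4; 4 × 94 = 376 ≡ 85. So (-3)^39 ≡ 85 (mod 97).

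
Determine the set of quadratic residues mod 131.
QRs mod 131: {1, 3, 4, 5, 7, 9, 11, 12, 13, 15, 16, 20, 21, 25, 27, 28, 33, 34, 35, 36, 38, 39, 41, 43, 44, 45, 46, 48, 49, 52, 53, 55, 58, 59, 60, 61, 62, 63, 64, 65, 74, 75, 77, 80, 81, 84, 89, 91, 94, 99, 100, 101, 102, 105, 107, 108, 109, 112, 113, 114, 117, 121, 123, 125, 129}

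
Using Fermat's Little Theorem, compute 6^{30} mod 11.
1

By Fermat's Little Theorem, a^(p-1) ≡ 1 (mod p) for prime p and gcd(a, p) = 1
Here p = 11, so 6^10 ≡ 1 (mod 11)
We can reduce the exponent: 30 mod 10 = 0
So 6^30 ≡ 6^0 (mod 11)
Computing: 6^0 mod 11 = 1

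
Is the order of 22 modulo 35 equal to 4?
Yes, ord_35(22) = 4.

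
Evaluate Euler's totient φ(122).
60

Prime factorization: 122 = 2 × 61
Using the formula φ(n) = n × Π(1 - 1/p) for each prime factor p:
φ(122) = 122 × (1 - 1/2) × (1 - 1/61)
φ(122) = 60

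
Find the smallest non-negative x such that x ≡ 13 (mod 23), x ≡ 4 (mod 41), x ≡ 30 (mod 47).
16527

Using the Chinese Remainder Theorem:
M = product of moduli = 44321
For equation 1: M_1 = 1927, 1927 ≡ 18 (mod 23), inverse of 1927 mod 23 is 9 (check: 18 × 9 = 162 ≡ 1 (mod 23))
For equation 2: M_2 = 1081, 1081 ≡ 15 (mod 41), inverse of 1081 mod 41 is 11 (check: 15 × 11 = 165 ≡ 1 (mod 41))
For equation 3: M_3 = 943, 943 ≡ 3 (mod 47), inverse of 943 mod 47 is 16 (check: 3 × 16 = 48 ≡ 1 (mod 47))
Combine: x ≡ Σ r_i×M_i×(M_i⁻¹ mod m_i) = 13×1927×9 + 4×1081×11 + 30×943×16 = 225459 + 47564 + 452640 = 725663
725663 mod 44321 = 16527
x ≡ 16527 (mod 44321)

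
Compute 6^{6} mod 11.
5

Using successive squaring:
Binary expansion of 6: 110
Powers of 6 mod 11 (each is the square of the previous):
  6^1 ≡ 6 (mod 11)
  6^2 ≡ 6² = 36 ≡ 3 (mod 11)
  6^4 ≡ 3² = 9 ≡ 9 (mod 11)
6 = 4 + 2, so 6^6 = 6^4 × 6^2 ≡ 9 × 3 (mod 11)
Multiplying step by step:
  9 × 3 = 27 ≡ 5 (mod 11)
Result: 6^6 ≡ 5 (mod 11)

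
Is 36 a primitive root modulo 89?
p - 1 = 88 has prime divisors 2, 11. Check 36^(88/q) mod 89 for each: 36^(88/2) = 36^44 ≡ 1, 36^(88/11) = 36^8 ≡ 64 (mod 89). Since 36^44 ≡ 1 (mod 89), the order of 36 divides 44 (in fact the order is 44) ≠ 88, so it is not a primitive root.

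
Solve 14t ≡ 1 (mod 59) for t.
38

Using Extended Euclidean Algorithm:
gcd(14, 59) = 1
Bezout coefficients: 14 × -21 + 59 × 5 = 1
So 14 × -21 ≡ 1 (mod 59)
The inverse is -21 mod 59 = 38
Verification: 14 × 38 = 532 = 9 × 59 + 1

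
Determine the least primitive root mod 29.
p - 1 = 28 has prime divisors 2, 7. h is a primitive root mod 29 iff h^(28/q) ≢ 1 (mod 29) for each such q.
h = 2: 2^14 ≡ 28, 2^4 ≡ 16 (mod 29); none is 1, so 2 has order 28 and is a primitive root.
The smallest primitive root mod 29 is g = 2.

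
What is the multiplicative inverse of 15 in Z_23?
20

Using Extended Euclidean Algorithm:
gcd(15, 23) = 1
Bezout coefficients: 15 × -3 + 23 × 2 = 1
So 15 × -3 ≡ 1 (mod 23)
The inverse is -3 mod 23 = 20
Verification: 15 × 20 = 300 = 13 × 23 + 1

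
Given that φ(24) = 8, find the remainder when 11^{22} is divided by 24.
By Euler: 11^{8} ≡ 1 (mod 24) since gcd(11, 24) = 1. 22 = 2×8 + 6. So 11^{22} ≡ 11^{6} ≡ 1 (mod 24)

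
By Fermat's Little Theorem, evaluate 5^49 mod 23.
By Fermat: 5^{22} ≡ 1 (mod 23). 49 = 2×22 + 5. So 5^{49} ≡ 5^{5} ≡ 20 (mod 23)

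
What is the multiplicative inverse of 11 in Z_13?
11^(-1) ≡ 6 (mod 13). Verification: 11 × 6 = 66 ≡ 1 (mod 13)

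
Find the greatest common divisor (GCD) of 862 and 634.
2

Using the Euclidean algorithm:
862 = 1 × 634 + 228
634 = 2 × 228 + 178
228 = 1 × 178 + 50
178 = 3 × 50 + 28
50 = 1 × 28 + 22
28 = 1 × 22 + 6
22 = 3 × 6 + 4
6 = 1 × 4 + 2
4 = 2 × 2 + 0

GCD(862, 634) = 2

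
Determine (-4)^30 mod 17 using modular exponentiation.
Using Fermat: (-4)^{16} ≡ 1 (mod 17). 30 ≡ 14 (mod 16). So (-4)^{30} ≡ (-4)^{14} ≡ 16 (mod 17)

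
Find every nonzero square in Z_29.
QRs mod 29: {1, 4, 5, 6, 7, 9, 13, 16, 20, 22, 23, 24, 25, 28}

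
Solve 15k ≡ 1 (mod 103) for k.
55

Using Extended Euclidean Algorithm:
gcd(15, 103) = 1
Bezout coefficients: 15 × -48 + 103 × 7 = 1
So 15 × -48 ≡ 1 (mod 103)
The inverse is -48 mod 103 = 55
Verification: 15 × 55 = 825 = 8 × 103 + 1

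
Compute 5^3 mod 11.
3 = 2 + 1 (binary 11). Repeated squaring mod 11: 5^1 ≡ 5; 5^2 ≡ 5² = 25 ≡ 3. Multiply: 5^3 = 5^2 × 5^1 ≡ 3 × 5 (mod 11): 3 × 5 = 15 ≡ 4. So 5^3 ≡ 4 (mod 11).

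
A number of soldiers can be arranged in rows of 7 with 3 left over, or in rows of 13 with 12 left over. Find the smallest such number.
M = 7 × 13 = 91. M₁ = 13, y₁ ≡ 6 (mod 7). M₂ = 7, y₂ ≡ 2 (mod 13). z = 3×13×6 + 12×7×2 ≡ 38 (mod 91). The smallest positive such number is 38.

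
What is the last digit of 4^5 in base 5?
5 = 4 + 1 (binary 101). Repeated squaring mod 5: 4^1 ≡ 4; 4^2 ≡ 4² = 16 ≡ 1; 4^4 ≡ 1² = 1 ≡ 1. Multiply: 4^5 = 4^4 × 4^1 ≡ 1 × 4 (mod 5): 1 × 4 = 4 ≡ 4. So 4^5 ≡ 4 (mod 5).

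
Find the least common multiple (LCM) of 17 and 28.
476

First find GCD(17, 28) using the Euclidean algorithm:
17 = 0 × 28 + 17
28 = 1 × 17 + 11
17 = 1 × 11 + 6
11 = 1 × 6 + 5
6 = 1 × 5 + 1
5 = 5 × 1 + 0
GCD(17, 28) = 1

LCM formula: LCM(a, b) = (a × b) / GCD(a, b)
LCM(17, 28) = (17 × 28) / 1
LCM(17, 28) = 476 / 1
LCM(17, 28) = 476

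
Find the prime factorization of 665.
5 × 7 × 19

Divide by primes starting from smallest:
665 ÷ 5 = 133
133 ÷ 7 = 19
19 ÷ 19 = 1

665 = 5 × 7 × 19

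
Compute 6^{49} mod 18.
0

Using successive squaring:
Binary expansion of 49: 110001
Powers of 6 mod 18 (each is the square of the previous):
  6^1 ≡ 6 (mod 18)
  6^2 ≡ 6² = 36 ≡ 0 (mod 18)
  6^4 ≡ 0² = 0 ≡ 0 (mod 18)
  6^8 ≡ 0² = 0 ≡ 0 (mod 18)
  6^16 ≡ 0² = 0 ≡ 0 (mod 18)
  6^32 ≡ 0² = 0 ≡ 0 (mod 18)
49 = 32 + 16 + 1, so 6^49 = 6^32 × 6^16 × 6^1 ≡ 0 × 0 × 6 (mod 18)
Multiplying step by step:
  0 × 0 = 0 ≡ 0 (mod 18)
  0 × 6 = 0 ≡ 0 (mod 18)
Result: 6^49 ≡ 0 (mod 18)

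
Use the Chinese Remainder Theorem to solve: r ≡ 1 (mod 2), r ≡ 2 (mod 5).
M = 2 × 5 = 10. M₁ = 5, y₁ ≡ 1 (mod 2). M₂ = 2, y₂ ≡ 3 (mod 5). r = 1×5×1 + 2×2×3 ≡ 7 (mod 10)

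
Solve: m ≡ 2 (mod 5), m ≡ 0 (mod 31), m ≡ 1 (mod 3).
M = 5 × 31 × 3 = 465. M₁ = 93, y₁ ≡ 2 (mod 5). M₂ = 15, y₂ ≡ 29 (mod 31). M₃ = 155, y₃ ≡ 2 (mod 3). m = 2×93×2 + 0×15×29 + 1×155×2 ≡ 217 (mod 465)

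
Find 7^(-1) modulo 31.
9

Using Extended Euclidean Algorithm:
gcd(7, 31) = 1
Bezout coefficients: 7 × 9 + 31 × -2 = 1
So 7 × 9 ≡ 1 (mod 31)
The inverse is 9 mod 31 = 9
Verification: 7 × 9 = 63 = 2 × 31 + 1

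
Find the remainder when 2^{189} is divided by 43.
By Fermat: 2^{42} ≡ 1 (mod 43). 189 = 4×42 + 21. So 2^{189} ≡ 2^{21} ≡ 42 (mod 43)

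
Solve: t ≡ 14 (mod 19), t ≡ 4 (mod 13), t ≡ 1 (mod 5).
M = 19 × 13 × 5 = 1235. M₁ = 65, y₁ ≡ 12 (mod 19). M₂ = 95, y₂ ≡ 10 (mod 13). M₃ = 247, y₃ ≡ 3 (mod 5). t = 14×65×12 + 4×95×10 + 1×247×3 ≡ 641 (mod 1235)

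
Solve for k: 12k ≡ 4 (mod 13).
9

Since gcd(12, 13) = 1 divides 4, a solution exists.
Multiply both sides by the inverse of 12 mod 13:
  12^(-1) mod 13 = 12
  x ≡ 12 × 4 ≡ 48 ≡ 9 (mod 13)
Verification: 12 × 9 = 108 = 8 × 13 + 4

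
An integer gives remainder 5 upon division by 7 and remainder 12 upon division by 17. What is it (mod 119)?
M = 7 × 17 = 119. M₁ = 17, y₁ ≡ 5 (mod 7). M₂ = 7, y₂ ≡ 5 (mod 17). k = 5×17×5 + 12×7×5 ≡ 12 (mod 119). The smallest positive such number is 12.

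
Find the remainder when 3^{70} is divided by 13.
By Fermat: 3^{12} ≡ 1 (mod 13). 70 = 5×12 + 10. So 3^{70} ≡ 3^{10} ≡ 3 (mod 13)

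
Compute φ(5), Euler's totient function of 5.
4

Prime factorization: 5 = 5
Using the formula φ(n) = n × Π(1 - 1/p) for each prime factor p:
φ(5) = 5 × (1 - 1/5)
φ(5) = 4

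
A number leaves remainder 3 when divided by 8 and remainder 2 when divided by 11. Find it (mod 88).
M = 8 × 11 = 88. M₁ = 11, y₁ ≡ 3 (mod 8). M₂ = 8, y₂ ≡ 7 (mod 11). y = 3×11×3 + 2×8×7 ≡ 35 (mod 88)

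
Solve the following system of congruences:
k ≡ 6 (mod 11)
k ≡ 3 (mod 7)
17

Using the Chinese Remainder Theorem:
M = product of moduli = 77
For equation 1: M_1 = 7, 7 ≡ 7 (mod 11), inverse of 7 mod 11 is 8 (check: 7 × 8 = 56 ≡ 1 (mod 11))
For equation 2: M_2 = 11, 11 ≡ 4 (mod 7), inverse of 11 mod 7 is 2 (check: 4 × 2 = 8 ≡ 1 (mod 7))
Combine: k ≡ Σ r_i×M_i×(M_i⁻¹ mod m_i) = 6×7×8 + 3×11×2 = 336 + 66 = 402
402 mod 77 = 17
k ≡ 17 (mod 77)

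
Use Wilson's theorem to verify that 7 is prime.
(6)! mod 7 = 6. Since this equals -1 (mod 7), Wilson confirms 7 is prime.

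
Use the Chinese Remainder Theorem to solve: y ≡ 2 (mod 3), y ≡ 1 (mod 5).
M = 3 × 5 = 15. M₁ = 5, y₁ ≡ 2 (mod 3). M₂ = 3, y₂ ≡ 2 (mod 5). y = 2×5×2 + 1×3×2 ≡ 11 (mod 15)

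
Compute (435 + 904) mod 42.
37

(435 + 904) = 1339
1339 mod 42 = 37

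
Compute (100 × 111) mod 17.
16

(100 × 111) = 11100
11100 mod 17 = 16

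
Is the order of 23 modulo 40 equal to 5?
No, the actual order is 4, not 5.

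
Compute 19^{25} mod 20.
19

Using successive squaring:
Binary expansion of 25: 11001
Powers of 19 mod 20 (each is the square of the previous):
  19^1 ≡ 19 (mod 20)
  19^2 ≡ 19² = 361 ≡ 1 (mod 20)
  19^4 ≡ 1² = 1 ≡ 1 (mod 20)
  19^8 ≡ 1² = 1 ≡ 1 (mod 20)
  19^16 ≡ 1² = 1 ≡ 1 (mod 20)
25 = 16 + 8 + 1, so 19^25 = 19^16 × 19^8 × 19^1 ≡ 1 × 1 × 19 (mod 20)
Multiplying step by step:
  1 × 1 = 1 ≡ 1 (mod 20)
  1 × 19 = 19 ≡ 19 (mod 20)
Result: 19^25 ≡ 19 (mod 20)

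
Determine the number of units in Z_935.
640

Prime factorization: 935 = 5 × 11 × 17
Using the formula φ(n) = n × Π(1 - 1/p) for each prime factor p:
φ(935) = 935 × (1 - 1/5) × (1 - 1/11) × (1 - 1/17)
φ(935) = 640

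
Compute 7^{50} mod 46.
27

Using successive squaring:
Binary expansion of 50: 110010
Powers of 7 mod 46 (each is the square of the previous):
  7^1 ≡ 7 (mod 46)
  7^2 ≡ 7² = 49 ≡ 3 (mod 46)
  7^4 ≡ 3² = 9 ≡ 9 (mod 46)
  7^8 ≡ 9² = 81 ≡ 35 (mod 46)
  7^16 ≡ 35² = 1225 ≡ 29 (mod 46)
  7^32 ≡ 29² = 841 ≡ 13 (mod 46)
50 = 32 + 16 + 2, so 7^50 = 7^32 × 7^16 × 7^2 ≡ 13 × 29 × 3 (mod 46)
Multiplying step by step:
  13 × 29 = 377 ≡ 9 (mod 46)
  9 × 3 = 27 ≡ 27 (mod 46)
Result: 7^50 ≡ 27 (mod 46)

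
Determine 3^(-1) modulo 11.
3^(-1) ≡ 4 (mod 11). Verification: 3 × 4 = 12 ≡ 1 (mod 11)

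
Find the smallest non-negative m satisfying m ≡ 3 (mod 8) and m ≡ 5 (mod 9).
M = 8 × 9 = 72. M₁ = 9, y₁ ≡ 1 (mod 8). M₂ = 8, y₂ ≡ 8 (mod 9). m = 3×9×1 + 5×8×8 ≡ 59 (mod 72)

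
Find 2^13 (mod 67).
Using repeated squaring. 13 = 8 + 4 + 1 (binary 1101). Repeated squaring mod 67: 2^1 ≡ 2; 2^2 ≡ 2² = 4 ≡ 4; 2^4 ≡ 4² = 16 ≡ 16; 2^8 ≡ 16² = 256 ≡ 55. Multiply: 2^13 = 2^8 × 2^4 × 2^1 ≡ 55 × 16 × 2 (mod 67): 55 × 16 = 880 ≡ 9; 9 × 2 = 18 ≡ 18. So 2^13 ≡ 18 (mod 67).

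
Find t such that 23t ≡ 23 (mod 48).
1

Since gcd(23, 48) = 1 divides 23, a solution exists.
Multiply both sides by the inverse of 23 mod 48:
  23^(-1) mod 48 = 23
  x ≡ 23 × 23 ≡ 529 ≡ 1 (mod 48)
Verification: 23 × 1 = 23 = 0 × 48 + 23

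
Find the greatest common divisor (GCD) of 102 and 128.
2

Using the Euclidean algorithm:
102 = 0 × 128 + 102
128 = 1 × 102 + 26
102 = 3 × 26 + 24
26 = 1 × 24 + 2
24 = 12 × 2 + 0

GCD(102, 128) = 2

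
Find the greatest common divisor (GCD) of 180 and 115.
5

Using the Euclidean algorithm:
180 = 1 × 115 + 65
115 = 1 × 65 + 50
65 = 1 × 50 + 15
50 = 3 × 15 + 5
15 = 3 × 5 + 0

GCD(180, 115) = 5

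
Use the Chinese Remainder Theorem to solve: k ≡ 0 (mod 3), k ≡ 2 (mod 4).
M = 3 × 4 = 12. M₁ = 4, y₁ ≡ 1 (mod 3). M₂ = 3, y₂ ≡ 3 (mod 4). k = 0×4×1 + 2×3×3 ≡ 6 (mod 12)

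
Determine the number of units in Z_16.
8

Prime factorization: 16 = 2^4
Using the formula φ(n) = n × Π(1 - 1/p) for each prime factor p:
φ(16) = 16 × (1 - 1/2)
φ(16) = 8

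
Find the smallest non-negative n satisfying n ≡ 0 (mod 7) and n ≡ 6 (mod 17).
M = 7 × 17 = 119. M₁ = 17, y₁ ≡ 5 (mod 7). M₂ = 7, y₂ ≡ 5 (mod 17). n = 0×17×5 + 6×7×5 ≡ 91 (mod 119)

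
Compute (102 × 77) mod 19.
7

(102 × 77) = 7854
7854 mod 19 = 7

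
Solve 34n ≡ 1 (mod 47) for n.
34^(-1) ≡ 18 (mod 47). Verification: 34 × 18 = 612 ≡ 1 (mod 47)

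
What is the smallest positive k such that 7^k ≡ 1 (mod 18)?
Powers of 7 mod 18: 7^1≡7, 7^2≡13, 7^3≡1. Order = 3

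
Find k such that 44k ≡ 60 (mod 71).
53

Since gcd(44, 71) = 1 divides 60, a solution exists.
Multiply both sides by the inverse of 44 mod 71:
  44^(-1) mod 71 = 21
  x ≡ 21 × 60 ≡ 1260 ≡ 53 (mod 71)
Verification: 44 × 53 = 2332 = 32 × 71 + 60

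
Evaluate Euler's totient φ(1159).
1080

Prime factorization: 1159 = 19 × 61
Using the formula φ(n) = n × Π(1 - 1/p) for each prime factor p:
φ(1159) = 1159 × (1 - 1/19) × (1 - 1/61)
φ(1159) = 1080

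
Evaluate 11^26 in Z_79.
Using repeated squaring. 26 = 16 + 8 + 2 (binary 11010). Repeated squaring mod 79: 11^1 ≡ 11; 11^2 ≡ 11² = 121 ≡ 42; 11^4 ≡ 42² = 1764 ≡ 26; 11^8 ≡ 26² = 676 ≡ 44; 11^16 ≡ 44² = 1936 ≡ 40. Multiply: 11^26 = 11^16 × 11^8 × 11^2 ≡ 40 × 44 × 42 (mod 79): 40 × 44 = 1760 ≡ 22; 22 × 42 = 924 ≡ 55. So 11^26 ≡ 55 (mod 79).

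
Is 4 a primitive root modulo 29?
No

To verify, check if 4^(28/q) ≢ 1 (mod 29) for each prime divisor q of 28
Divisors of 28 = 28: [1, 2, 4, 7, 14, 28]
  4^(28/2) = 4^14 ≡ 1 (mod 29)
  4^(28/7) = 4^4 ≡ 24 (mod 29)
Conclusion: 4 is not a primitive root modulo 29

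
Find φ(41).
40

Prime factorization: 41 = 41
Using the formula φ(n) = n × Π(1 - 1/p) for each prime factor p:
φ(41) = 41 × (1 - 1/41)
φ(41) = 40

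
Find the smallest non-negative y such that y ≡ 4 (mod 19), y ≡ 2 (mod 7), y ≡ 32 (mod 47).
5343

Using the Chinese Remainder Theorem:
M = product of moduli = 6251
For equation 1: M_1 = 329, 329 ≡ 6 (mod 19), inverse of 329 mod 19 is 16 (check: 6 × 16 = 96 ≡ 1 (mod 19))
For equation 2: M_2 = 893, 893 ≡ 4 (mod 7), inverse of 893 mod 7 is 2 (check: 4 × 2 = 8 ≡ 1 (mod 7))
For equation 3: M_3 = 133, 133 ≡ 39 (mod 47), inverse of 133 mod 47 is 41 (check: 39 × 41 = 1599 ≡ 1 (mod 47))
Combine: y ≡ Σ r_i×M_i×(M_i⁻¹ mod m_i) = 4×329×16 + 2×893×2 + 32×133×41 = 21056 + 3572 + 174496 = 199124
199124 mod 6251 = 5343
y ≡ 5343 (mod 6251)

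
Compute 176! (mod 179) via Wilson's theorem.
(178)! = (176)! × (177) × (178) ≡ -1 (mod 179). So (176)! ≡ -1 × [(178)(177)]^(-1) ≡ 89 (mod 179)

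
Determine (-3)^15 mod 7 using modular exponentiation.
Using Fermat: (-3)^{6} ≡ 1 (mod 7). 15 ≡ 3 (mod 6). So (-3)^{15} ≡ (-3)^{3} ≡ 1 (mod 7)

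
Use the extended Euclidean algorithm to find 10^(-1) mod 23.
Extended GCD: 10(7) + 23(-3) = 1. So 10^(-1) ≡ 7 ≡ 7 (mod 23). Verify: 10 × 7 = 70 ≡ 1 (mod 23)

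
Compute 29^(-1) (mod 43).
29^(-1) ≡ 3 (mod 43). Verification: 29 × 3 = 87 ≡ 1 (mod 43)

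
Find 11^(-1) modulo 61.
50

Using Extended Euclidean Algorithm:
gcd(11, 61) = 1
Bezout coefficients: 11 × -11 + 61 × 2 = 1
So 11 × -11 ≡ 1 (mod 61)
The inverse is -11 mod 61 = 50
Verification: 11 × 50 = 550 = 9 × 61 + 1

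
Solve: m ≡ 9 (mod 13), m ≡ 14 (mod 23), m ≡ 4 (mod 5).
M = 13 × 23 × 5 = 1495. M₁ = 115, y₁ ≡ 6 (mod 13). M₂ = 65, y₂ ≡ 17 (mod 23). M₃ = 299, y₃ ≡ 4 (mod 5). m = 9×115×6 + 14×65×17 + 4×299×4 ≡ 1049 (mod 1495)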